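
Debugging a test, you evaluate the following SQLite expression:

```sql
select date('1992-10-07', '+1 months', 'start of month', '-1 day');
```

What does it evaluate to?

1992-10-31

Adding +1 month to 1992-10-07 gives 1992-11-07.
`start of month` rewinds 1992-11-07 to 1992-11-01.
Going back 1 day from 1992-11-01 reaches 1992-10-31 (last day of October, 31 days).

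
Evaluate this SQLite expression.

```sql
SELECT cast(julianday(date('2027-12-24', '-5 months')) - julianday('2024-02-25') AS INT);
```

1245

Adding -5 months to 2027-12-24 gives 2027-07-24.
4 days remain in February 2024 after the 25th (29 − 25).
Full months from March 2024 through June 2027 contribute their day counts.
Then 24 days into July 2027.
Total: 4 + 31 + 30 + 31 + 30 + 31 + 31 + 30 + 31 + 30 + 31 + 31 + 28 + 31 + 30 + 31 + 30 + 31 + 31 + 30 + 31 + 30 + 31 + 31 + 28 + 31 + 30 + 31 + 30 + 31 + 31 + 30 + 31 + 30 + 31 + 31 + 28 + 31 + 30 + 31 + 30 + 24 = 1245.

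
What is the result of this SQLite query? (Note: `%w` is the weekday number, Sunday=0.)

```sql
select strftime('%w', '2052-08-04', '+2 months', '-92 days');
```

First apply '+2 months', '-92 days': 2052-08-04 → 2052-07-04.
2052-07-04 is a Thursday; with Sunday=0 that is 4.

4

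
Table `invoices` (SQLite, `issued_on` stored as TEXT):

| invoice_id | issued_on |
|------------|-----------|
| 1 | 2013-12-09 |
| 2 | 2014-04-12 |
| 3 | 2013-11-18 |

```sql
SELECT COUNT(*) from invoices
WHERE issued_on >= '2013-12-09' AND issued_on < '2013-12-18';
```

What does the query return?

1

Rows in [2013-12-09, 2013-12-18): 2013-12-09 → 1 row.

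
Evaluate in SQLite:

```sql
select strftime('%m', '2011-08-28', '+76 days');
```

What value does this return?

11

First apply '+76 days': 2011-08-28 → 2011-11-12.
`%m` extracts the 2-digit month (01-12): 11.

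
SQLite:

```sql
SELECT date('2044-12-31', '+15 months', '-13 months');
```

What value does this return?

2045-03-03

Adding +15 months to 2044-12-31 gives 2046-03-31.
Adding -13 months to 2046-03-31 targets 2045-02-31. February 2045 has only 28 days, so SQLite normalizes the 3-day overflow forward to 2045-03-03.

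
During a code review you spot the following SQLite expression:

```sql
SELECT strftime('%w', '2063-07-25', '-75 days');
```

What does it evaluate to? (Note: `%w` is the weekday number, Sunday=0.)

5

First apply '-75 days': 2063-07-25 → 2063-05-11.
2063-05-11 is a Friday; with Sunday=0 that is 5.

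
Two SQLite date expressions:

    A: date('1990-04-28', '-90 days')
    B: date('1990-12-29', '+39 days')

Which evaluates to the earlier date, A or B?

A = 1990-01-28.
B = 1991-02-06.
A is earlier.

A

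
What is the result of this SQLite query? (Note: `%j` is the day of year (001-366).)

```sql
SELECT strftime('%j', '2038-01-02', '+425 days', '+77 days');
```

139

First apply '+425 days', '+77 days': 2038-01-02 → 2039-05-19.
Day-of-year for 2039-05-19: days since 2039-01-01 inclusive = 139, zero-padded to 139.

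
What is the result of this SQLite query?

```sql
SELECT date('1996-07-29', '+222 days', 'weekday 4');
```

1997-03-13

Applying '+222 days' to 1996-07-29: counting 222 days forward gives 1997-03-08.
`weekday 4` advances to the next Thursday; 1997-03-08 is a Saturday, so it moves forward to 1997-03-13.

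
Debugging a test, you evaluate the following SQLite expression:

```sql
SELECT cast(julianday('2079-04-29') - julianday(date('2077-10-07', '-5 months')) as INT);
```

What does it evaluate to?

722

Adding -5 months to 2077-10-07 gives 2077-05-07.
24 days remain in May 2077 after the 7th (31 − 7).
Full months from June 2077 through March 2079 contribute their day counts.
Then 29 days into April 2079.
Total: 24 + 30 + 31 + 31 + 30 + 31 + 30 + 31 + 31 + 28 + 31 + 30 + 31 + 30 + 31 + 31 + 30 + 31 + 30 + 31 + 31 + 28 + 31 + 29 = 722.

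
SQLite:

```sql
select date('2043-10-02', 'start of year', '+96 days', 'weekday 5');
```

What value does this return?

`start of year` rewinds 2043-10-02 to 2043-01-01.
Applying '+96 days' to 2043-01-01: counting 96 days forward gives 2043-04-07.
`weekday 5` advances to the next Friday; 2043-04-07 is a Tuesday, so it moves forward to 2043-04-10.

2043-04-10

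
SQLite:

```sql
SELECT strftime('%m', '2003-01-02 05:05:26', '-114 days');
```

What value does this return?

09

First apply '-114 days': 2003-01-02 05:05:26 → 2002-09-10 05:05:26.
`%m` extracts the 2-digit month (01-12): 09.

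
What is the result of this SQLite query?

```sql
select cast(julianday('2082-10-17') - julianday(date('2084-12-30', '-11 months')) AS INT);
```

-470

Adding -11 months to 2084-12-30 gives 2084-01-30.
14 days remain in October 2082 after the 17th (31 − 17).
Full months from November 2082 through December 2083 contribute their day counts.
Then 30 days into January 2084.
Total: 14 + 30 + 31 + 31 + 28 + 31 + 30 + 31 + 30 + 31 + 31 + 30 + 31 + 30 + 31 + 30 = 470.
The subtraction is earlier − later, so the result is −470 → -470.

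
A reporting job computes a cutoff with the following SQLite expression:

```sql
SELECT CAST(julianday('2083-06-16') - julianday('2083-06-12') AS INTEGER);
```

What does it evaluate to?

4

Both dates are in June 2083: 16 − 12 = 4.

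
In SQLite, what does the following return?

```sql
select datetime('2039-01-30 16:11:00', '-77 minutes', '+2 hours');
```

77 minutes = 1h 17m; -77 minutes from 2039-01-30 16:11:00 is 2039-01-30 14:54:00.
+2 hours from 2039-01-30 14:54:00 is 2039-01-30 16:54:00.

2039-01-30 16:54:00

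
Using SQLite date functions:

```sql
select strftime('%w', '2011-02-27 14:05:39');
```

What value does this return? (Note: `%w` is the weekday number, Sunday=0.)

2011-02-27 is a Sunday; with Sunday=0 that is 0.

0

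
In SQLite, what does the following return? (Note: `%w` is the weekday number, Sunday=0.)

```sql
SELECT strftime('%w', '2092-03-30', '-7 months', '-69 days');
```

First apply '-7 months', '-69 days': 2092-03-30 → 2091-06-22.
2091-06-22 is a Friday; with Sunday=0 that is 5.

5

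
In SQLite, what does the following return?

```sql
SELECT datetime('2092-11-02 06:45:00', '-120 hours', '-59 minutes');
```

2092-10-28 05:46:00

-120 hours from 2092-11-02 06:45:00 is 2092-10-28 06:45:00 (crosses midnight).
-59 minutes from 2092-10-28 06:45:00 is 2092-10-28 05:46:00.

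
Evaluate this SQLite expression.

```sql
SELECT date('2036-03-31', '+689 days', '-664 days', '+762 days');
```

2038-05-27

Applying '+689 days' to 2036-03-31: counting 689 days forward gives 2038-02-18.
Applying '-664 days' to 2038-02-18: counting 664 days back gives 2036-04-25.
Applying '+762 days' to 2036-04-25: counting 762 days forward gives 2038-05-27.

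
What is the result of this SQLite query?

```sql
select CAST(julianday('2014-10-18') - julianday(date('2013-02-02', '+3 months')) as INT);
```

Adding +3 months to 2013-02-02 gives 2013-05-02.
29 days remain in May 2013 after the 2nd (31 − 2).
Full months from June 2013 through September 2014 contribute their day counts.
Then 18 days into October 2014.
Total: 29 + 30 + 31 + 31 + 30 + 31 + 30 + 31 + 31 + 28 + 31 + 30 + 31 + 30 + 31 + 31 + 30 + 18 = 534.

534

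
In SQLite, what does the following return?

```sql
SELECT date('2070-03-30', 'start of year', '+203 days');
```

`start of year` rewinds 2070-03-30 to 2070-01-01.
Applying '+203 days' to 2070-01-01: counting 203 days forward gives 2070-07-23.

2070-07-23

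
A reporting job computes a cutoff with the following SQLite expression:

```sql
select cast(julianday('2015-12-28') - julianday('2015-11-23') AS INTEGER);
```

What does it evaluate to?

35

7 days remain in November 2015 after the 23rd (30 − 23).
Then 28 days into December 2015.
Total: 7 + 28 = 35.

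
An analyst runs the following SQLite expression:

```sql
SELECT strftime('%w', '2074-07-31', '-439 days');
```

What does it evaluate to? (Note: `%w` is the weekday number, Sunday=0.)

First apply '-439 days': 2074-07-31 → 2073-05-18.
2073-05-18 is a Thursday; with Sunday=0 that is 4.

4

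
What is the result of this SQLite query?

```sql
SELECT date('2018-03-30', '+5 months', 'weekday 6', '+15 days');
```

Adding +5 months to 2018-03-30 gives 2018-08-30.
`weekday 6` advances to the next Saturday; 2018-08-30 is a Thursday, so it moves forward to 2018-09-01.
Advancing 15 more days within September lands on 2018-09-16.

2018-09-16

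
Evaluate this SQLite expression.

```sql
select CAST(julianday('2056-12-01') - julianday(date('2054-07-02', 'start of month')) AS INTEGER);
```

884

`start of month` rewinds 2054-07-02 to 2054-07-01.
30 days remain in July 2054 after the 1st (31 − 1).
Full months from August 2054 through November 2056 contribute their day counts.
Then 1 day into December 2056.
Total: 30 + 31 + 30 + 31 + 30 + 31 + 31 + 28 + 31 + 30 + 31 + 30 + 31 + 31 + 30 + 31 + 30 + 31 + 31 + 29 + 31 + 30 + 31 + 30 + 31 + 31 + 30 + 31 + 30 + 1 = 884.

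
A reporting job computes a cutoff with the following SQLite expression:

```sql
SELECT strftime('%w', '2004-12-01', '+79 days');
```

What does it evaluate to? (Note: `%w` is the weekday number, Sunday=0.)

5

First apply '+79 days': 2004-12-01 → 2005-02-18.
2005-02-18 is a Friday; with Sunday=0 that is 5.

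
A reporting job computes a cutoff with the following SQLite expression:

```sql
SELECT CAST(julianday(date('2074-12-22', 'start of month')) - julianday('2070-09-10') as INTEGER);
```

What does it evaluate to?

`start of month` rewinds 2074-12-22 to 2074-12-01.
20 days remain in September 2070 after the 10th (30 − 10).
Full months from October 2070 through November 2074 contribute their day counts.
Then 1 day into December 2074.
Total: 20 + 31 + 30 + 31 + 31 + 28 + 31 + 30 + 31 + 30 + 31 + 31 + 30 + 31 + 30 + 31 + 31 + 29 + 31 + 30 + 31 + 30 + 31 + 31 + 30 + 31 + 30 + 31 + 31 + 28 + 31 + 30 + 31 + 30 + 31 + 31 + 30 + 31 + 30 + 31 + 31 + 28 + 31 + 30 + 31 + 30 + 31 + 31 + 30 + 31 + 30 + 1 = 1543.

1543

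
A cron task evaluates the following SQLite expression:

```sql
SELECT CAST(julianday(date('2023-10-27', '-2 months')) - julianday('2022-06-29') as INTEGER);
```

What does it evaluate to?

Adding -2 months to 2023-10-27 gives 2023-08-27.
1 day remains in June 2022 after the 29th (30 − 29).
Full months from July 2022 through July 2023 contribute their day counts.
Then 27 days into August 2023.
Total: 1 + 31 + 31 + 30 + 31 + 30 + 31 + 31 + 28 + 31 + 30 + 31 + 30 + 31 + 27 = 424.

424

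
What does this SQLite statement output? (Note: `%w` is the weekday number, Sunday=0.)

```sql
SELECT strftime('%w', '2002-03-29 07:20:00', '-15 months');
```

First apply '-15 months': 2002-03-29 07:20:00 → 2000-12-29 07:20:00.
2000-12-29 is a Friday; with Sunday=0 that is 5.

5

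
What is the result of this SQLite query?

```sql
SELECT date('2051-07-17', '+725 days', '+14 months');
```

2054-09-11

Applying '+725 days' to 2051-07-17: counting 725 days forward gives 2053-07-11.
Adding +14 months to 2053-07-11 gives 2054-09-11.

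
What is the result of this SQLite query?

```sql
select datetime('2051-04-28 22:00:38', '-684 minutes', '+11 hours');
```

684 minutes = 11h 24m; -684 minutes from 2051-04-28 22:00:38 is 2051-04-28 10:36:38.
+11 hours from 2051-04-28 10:36:38 is 2051-04-28 21:36:38.

2051-04-28 21:36:38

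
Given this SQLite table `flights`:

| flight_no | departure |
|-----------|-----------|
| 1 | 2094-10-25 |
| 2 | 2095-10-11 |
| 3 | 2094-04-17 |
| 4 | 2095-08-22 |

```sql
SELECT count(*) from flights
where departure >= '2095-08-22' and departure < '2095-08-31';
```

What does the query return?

Rows in [2095-08-22, 2095-08-31): 2095-08-22 → 1 row.

1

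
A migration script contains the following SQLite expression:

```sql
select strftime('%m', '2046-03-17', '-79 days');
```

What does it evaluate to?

12

First apply '-79 days': 2046-03-17 → 2045-12-28.
`%m` extracts the 2-digit month (01-12): 12.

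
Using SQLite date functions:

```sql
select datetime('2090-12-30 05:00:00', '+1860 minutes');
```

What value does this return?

2090-12-31 12:00:00

1860 minutes = 31h 0m; +1860 minutes from 2090-12-30 05:00:00 is 2090-12-31 12:00:00 (crosses midnight).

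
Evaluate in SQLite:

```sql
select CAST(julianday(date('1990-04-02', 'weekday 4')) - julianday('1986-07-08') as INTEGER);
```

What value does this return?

1367

`weekday 4` advances to the next Thursday; 1990-04-02 is a Monday, so it moves forward to 1990-04-05.
23 days remain in July 1986 after the 8th (31 − 8).
Full months from August 1986 through March 1990 contribute their day counts.
Then 5 days into April 1990.
Total: 23 + 31 + 30 + 31 + 30 + 31 + 31 + 28 + 31 + 30 + 31 + 30 + 31 + 31 + 30 + 31 + 30 + 31 + 31 + 29 + 31 + 30 + 31 + 30 + 31 + 31 + 30 + 31 + 30 + 31 + 31 + 28 + 31 + 30 + 31 + 30 + 31 + 31 + 30 + 31 + 30 + 31 + 31 + 28 + 31 + 5 = 1367.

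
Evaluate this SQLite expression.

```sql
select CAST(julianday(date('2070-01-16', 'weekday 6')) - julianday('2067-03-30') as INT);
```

1025

`weekday 6` advances to the next Saturday; 2070-01-16 is a Thursday, so it moves forward to 2070-01-18.
1 day remains in March 2067 after the 30th (31 − 30).
Full months from April 2067 through December 2069 contribute their day counts.
Then 18 days into January 2070.
Total: 1 + 30 + 31 + 30 + 31 + 31 + 30 + 31 + 30 + 31 + 31 + 29 + 31 + 30 + 31 + 30 + 31 + 31 + 30 + 31 + 30 + 31 + 31 + 28 + 31 + 30 + 31 + 30 + 31 + 31 + 30 + 31 + 30 + 31 + 18 = 1025.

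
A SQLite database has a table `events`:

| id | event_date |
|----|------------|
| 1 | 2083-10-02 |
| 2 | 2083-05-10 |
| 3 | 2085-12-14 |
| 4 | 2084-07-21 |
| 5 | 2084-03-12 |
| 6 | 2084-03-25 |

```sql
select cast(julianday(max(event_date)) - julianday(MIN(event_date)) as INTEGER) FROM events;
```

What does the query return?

MIN = 2083-05-10, MAX = 2085-12-14.
21 days remain in May 2083 after the 10th (31 − 10).
Full months from June 2083 through November 2085 contribute their day counts.
Then 14 days into December 2085.
Total: 21 + 30 + 31 + 31 + 30 + 31 + 30 + 31 + 31 + 29 + 31 + 30 + 31 + 30 + 31 + 31 + 30 + 31 + 30 + 31 + 31 + 28 + 31 + 30 + 31 + 30 + 31 + 31 + 30 + 31 + 30 + 14 = 949.

949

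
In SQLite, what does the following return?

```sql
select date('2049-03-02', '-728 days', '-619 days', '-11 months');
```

2044-07-24

Applying '-728 days' to 2049-03-02: counting 728 days back gives 2047-03-05.
Applying '-619 days' to 2047-03-05: counting 619 days back gives 2045-06-24.
Adding -11 months to 2045-06-24 gives 2044-07-24.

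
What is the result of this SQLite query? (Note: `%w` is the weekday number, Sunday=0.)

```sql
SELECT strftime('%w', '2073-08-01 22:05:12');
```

2

2073-08-01 is a Tuesday; with Sunday=0 that is 2.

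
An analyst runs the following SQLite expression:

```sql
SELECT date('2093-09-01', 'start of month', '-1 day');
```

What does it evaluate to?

`start of month` rewinds 2093-09-01 to 2093-09-01.
Going back 1 day from 2093-09-01 reaches 2093-08-31 (last day of August, 31 days).

2093-08-31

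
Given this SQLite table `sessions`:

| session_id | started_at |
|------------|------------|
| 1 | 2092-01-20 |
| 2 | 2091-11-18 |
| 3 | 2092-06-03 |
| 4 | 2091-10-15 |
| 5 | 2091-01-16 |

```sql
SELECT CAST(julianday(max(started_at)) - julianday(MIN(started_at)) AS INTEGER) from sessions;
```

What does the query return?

MIN = 2091-01-16, MAX = 2092-06-03.
15 days remain in January 2091 after the 16th (31 − 16).
Full months from February 2091 through May 2092 contribute their day counts.
Then 3 days into June 2092.
Total: 15 + 28 + 31 + 30 + 31 + 30 + 31 + 31 + 30 + 31 + 30 + 31 + 31 + 29 + 31 + 30 + 31 + 3 = 504.

504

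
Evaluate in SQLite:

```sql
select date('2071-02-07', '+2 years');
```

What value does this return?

Adding +2 years to 2071-02-07 gives 2073-02-07.

2073-02-07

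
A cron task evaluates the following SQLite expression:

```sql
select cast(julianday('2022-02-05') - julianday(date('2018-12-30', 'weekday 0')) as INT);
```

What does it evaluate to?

`weekday 0` advances to the next Sunday; 2018-12-30 is already a Sunday, so it stays at 2018-12-30.
1 day remains in December 2018 after the 30th (31 − 30).
Full months from January 2019 through January 2022 contribute their day counts.
Then 5 days into February 2022.
Total: 1 + 31 + 28 + 31 + 30 + 31 + 30 + 31 + 31 + 30 + 31 + 30 + 31 + 31 + 29 + 31 + 30 + 31 + 30 + 31 + 31 + 30 + 31 + 30 + 31 + 31 + 28 + 31 + 30 + 31 + 30 + 31 + 31 + 30 + 31 + 30 + 31 + 31 + 5 = 1133.

1133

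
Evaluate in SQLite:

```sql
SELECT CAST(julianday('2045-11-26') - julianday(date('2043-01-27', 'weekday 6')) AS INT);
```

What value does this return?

`weekday 6` advances to the next Saturday; 2043-01-27 is a Tuesday, so it moves forward to 2043-01-31.
0 days remain in January 2043 after the 31st (31 − 31).
Full months from February 2043 through October 2045 contribute their day counts.
Then 26 days into November 2045.
Total: 0 + 28 + 31 + 30 + 31 + 30 + 31 + 31 + 30 + 31 + 30 + 31 + 31 + 29 + 31 + 30 + 31 + 30 + 31 + 31 + 30 + 31 + 30 + 31 + 31 + 28 + 31 + 30 + 31 + 30 + 31 + 31 + 30 + 31 + 26 = 1030.

1030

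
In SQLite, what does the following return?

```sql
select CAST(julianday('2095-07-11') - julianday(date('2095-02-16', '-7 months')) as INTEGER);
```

360

Adding -7 months to 2095-02-16 gives 2094-07-16.
15 days remain in July 2094 after the 16th (31 − 16).
Full months from August 2094 through June 2095 contribute their day counts.
Then 11 days into July 2095.
Total: 15 + 31 + 30 + 31 + 30 + 31 + 31 + 28 + 31 + 30 + 31 + 30 + 11 = 360.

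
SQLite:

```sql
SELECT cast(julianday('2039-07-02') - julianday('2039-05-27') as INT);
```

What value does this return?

36

4 days remain in May 2039 after the 27th (31 − 27).
June 2039: 30 days.
Then 2 days into July 2039.
Total: 4 + 30 + 2 = 36.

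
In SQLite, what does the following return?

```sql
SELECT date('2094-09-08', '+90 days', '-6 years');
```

2088-12-07

Applying '+90 days' to 2094-09-08: counting 90 days forward gives 2094-12-07.
Adding -6 years to 2094-12-07 gives 2088-12-07.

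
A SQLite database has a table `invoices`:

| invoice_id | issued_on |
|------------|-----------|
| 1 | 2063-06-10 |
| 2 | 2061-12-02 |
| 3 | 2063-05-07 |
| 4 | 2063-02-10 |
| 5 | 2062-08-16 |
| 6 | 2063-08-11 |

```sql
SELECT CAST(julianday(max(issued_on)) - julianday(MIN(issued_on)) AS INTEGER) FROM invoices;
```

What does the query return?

MIN = 2061-12-02, MAX = 2063-08-11.
29 days remain in December 2061 after the 2nd (31 − 2).
Full months from January 2062 through July 2063 contribute their day counts.
Then 11 days into August 2063.
Total: 29 + 31 + 28 + 31 + 30 + 31 + 30 + 31 + 31 + 30 + 31 + 30 + 31 + 31 + 28 + 31 + 30 + 31 + 30 + 31 + 11 = 617.

617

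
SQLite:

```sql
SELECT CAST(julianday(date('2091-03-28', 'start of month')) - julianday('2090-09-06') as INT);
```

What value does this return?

`start of month` rewinds 2091-03-28 to 2091-03-01.
24 days remain in September 2090 after the 6th (30 − 6).
October 2090: 31 days.
November 2090: 30 days.
December 2090: 31 days.
January 2091: 31 days.
February 2091: 28 days.
Then 1 day into March 2091.
Total: 24 + 31 + 30 + 31 + 31 + 28 + 1 = 176.

176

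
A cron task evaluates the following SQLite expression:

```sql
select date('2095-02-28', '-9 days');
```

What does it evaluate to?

2095-02-19

Going back 9 days within February lands on 2095-02-19.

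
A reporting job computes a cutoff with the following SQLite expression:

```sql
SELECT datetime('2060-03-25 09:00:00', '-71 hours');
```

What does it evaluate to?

2060-03-22 10:00:00

-71 hours from 2060-03-25 09:00:00 is 2060-03-22 10:00:00 (crosses midnight).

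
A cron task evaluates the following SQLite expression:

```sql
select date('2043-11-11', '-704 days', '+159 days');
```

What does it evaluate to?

2042-05-15

Applying '-704 days' to 2043-11-11: counting 704 days back gives 2041-12-07.
Applying '+159 days' to 2041-12-07: counting 159 days forward gives 2042-05-15.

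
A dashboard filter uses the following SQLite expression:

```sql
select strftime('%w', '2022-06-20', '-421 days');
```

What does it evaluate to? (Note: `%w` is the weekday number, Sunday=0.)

First apply '-421 days': 2022-06-20 → 2021-04-25.
2021-04-25 is a Sunday; with Sunday=0 that is 0.

0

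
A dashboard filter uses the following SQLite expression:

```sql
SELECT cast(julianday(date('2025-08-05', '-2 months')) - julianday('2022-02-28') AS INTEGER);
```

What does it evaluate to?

1193

Adding -2 months to 2025-08-05 gives 2025-06-05.
0 days remain in February 2022 after the 28th (28 − 28).
Full months from March 2022 through May 2025 contribute their day counts.
Then 5 days into June 2025.
Total: 0 + 31 + 30 + 31 + 30 + 31 + 31 + 30 + 31 + 30 + 31 + 31 + 28 + 31 + 30 + 31 + 30 + 31 + 31 + 30 + 31 + 30 + 31 + 31 + 29 + 31 + 30 + 31 + 30 + 31 + 31 + 30 + 31 + 30 + 31 + 31 + 28 + 31 + 30 + 31 + 5 = 1193.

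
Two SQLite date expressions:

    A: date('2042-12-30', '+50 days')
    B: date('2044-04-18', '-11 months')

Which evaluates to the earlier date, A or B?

A

A = 2043-02-18.
B = 2043-05-18.
A is earlier.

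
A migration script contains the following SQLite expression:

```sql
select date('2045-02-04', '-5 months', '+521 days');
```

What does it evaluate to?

2046-02-07

Adding -5 months to 2045-02-04 gives 2044-09-04.
Applying '+521 days' to 2044-09-04: counting 521 days forward gives 2046-02-07.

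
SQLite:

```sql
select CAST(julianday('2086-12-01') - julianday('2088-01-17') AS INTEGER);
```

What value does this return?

-412

30 days remain in December 2086 after the 1st (31 − 1).
Full months from January 2087 through December 2087 contribute their day counts.
Then 17 days into January 2088.
Total: 30 + 31 + 28 + 31 + 30 + 31 + 30 + 31 + 31 + 30 + 31 + 30 + 31 + 17 = 412.
The subtraction is earlier − later, so the result is −412 → -412.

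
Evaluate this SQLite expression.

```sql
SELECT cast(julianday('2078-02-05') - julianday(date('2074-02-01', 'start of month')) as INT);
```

1465

`start of month` rewinds 2074-02-01 to 2074-02-01.
27 days remain in February 2074 after the 1st (28 − 1).
Full months from March 2074 through January 2078 contribute their day counts.
Then 5 days into February 2078.
Total: 27 + 31 + 30 + 31 + 30 + 31 + 31 + 30 + 31 + 30 + 31 + 31 + 28 + 31 + 30 + 31 + 30 + 31 + 31 + 30 + 31 + 30 + 31 + 31 + 29 + 31 + 30 + 31 + 30 + 31 + 31 + 30 + 31 + 30 + 31 + 31 + 28 + 31 + 30 + 31 + 30 + 31 + 31 + 30 + 31 + 30 + 31 + 31 + 5 = 1465.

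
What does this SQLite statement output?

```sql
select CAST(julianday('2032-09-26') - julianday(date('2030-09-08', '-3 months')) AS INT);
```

Adding -3 months to 2030-09-08 gives 2030-06-08.
22 days remain in June 2030 after the 8th (30 − 8).
Full months from July 2030 through August 2032 contribute their day counts.
Then 26 days into September 2032.
Total: 22 + 31 + 31 + 30 + 31 + 30 + 31 + 31 + 28 + 31 + 30 + 31 + 30 + 31 + 31 + 30 + 31 + 30 + 31 + 31 + 29 + 31 + 30 + 31 + 30 + 31 + 31 + 26 = 841.

841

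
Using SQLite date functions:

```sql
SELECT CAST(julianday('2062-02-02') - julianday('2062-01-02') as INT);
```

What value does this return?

31

29 days remain in January 2062 after the 2nd (31 − 2).
Then 2 days into February 2062.
Total: 29 + 2 = 31.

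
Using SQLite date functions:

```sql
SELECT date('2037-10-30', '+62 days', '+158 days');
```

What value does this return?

Applying '+62 days' to 2037-10-30: counting 62 days forward gives 2037-12-31.
Applying '+158 days' to 2037-12-31: counting 158 days forward gives 2038-06-07.

2038-06-07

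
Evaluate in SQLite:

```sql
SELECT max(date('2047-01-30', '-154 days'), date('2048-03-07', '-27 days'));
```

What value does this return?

2048-02-09

date('2047-01-30', '-154 days') → 2046-08-29.
date('2048-03-07', '-27 days') → 2048-02-09.
Later of the two is 2048-02-09.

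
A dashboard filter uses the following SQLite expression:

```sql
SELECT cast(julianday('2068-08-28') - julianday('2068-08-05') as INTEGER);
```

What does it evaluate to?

Both dates are in August 2068: 28 − 5 = 23.

23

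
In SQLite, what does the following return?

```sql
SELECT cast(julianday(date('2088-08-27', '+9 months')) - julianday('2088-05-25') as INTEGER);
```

367

Adding +9 months to 2088-08-27 gives 2089-05-27.
6 days remain in May 2088 after the 25th (31 − 25).
Full months from June 2088 through April 2089 contribute their day counts.
Then 27 days into May 2089.
Total: 6 + 30 + 31 + 31 + 30 + 31 + 30 + 31 + 31 + 28 + 31 + 30 + 27 = 367.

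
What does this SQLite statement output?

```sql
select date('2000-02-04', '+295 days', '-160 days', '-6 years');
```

Applying '+295 days' to 2000-02-04: counting 295 days forward gives 2000-11-25.
Applying '-160 days' to 2000-11-25: counting 160 days back gives 2000-06-18.
Adding -6 years to 2000-06-18 gives 1994-06-18.

1994-06-18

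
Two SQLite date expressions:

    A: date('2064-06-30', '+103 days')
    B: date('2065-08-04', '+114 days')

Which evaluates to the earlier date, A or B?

A = 2064-10-11.
B = 2065-11-26.
A is earlier.

A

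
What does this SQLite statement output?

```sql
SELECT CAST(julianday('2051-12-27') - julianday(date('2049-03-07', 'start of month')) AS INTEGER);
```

1031

`start of month` rewinds 2049-03-07 to 2049-03-01.
30 days remain in March 2049 after the 1st (31 − 1).
Full months from April 2049 through November 2051 contribute their day counts.
Then 27 days into December 2051.
Total: 30 + 30 + 31 + 30 + 31 + 31 + 30 + 31 + 30 + 31 + 31 + 28 + 31 + 30 + 31 + 30 + 31 + 31 + 30 + 31 + 30 + 31 + 31 + 28 + 31 + 30 + 31 + 30 + 31 + 31 + 30 + 31 + 30 + 27 = 1031.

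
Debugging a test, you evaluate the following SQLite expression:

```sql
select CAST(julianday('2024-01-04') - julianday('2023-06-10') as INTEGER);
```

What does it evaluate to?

208

20 days remain in June 2023 after the 10th (30 − 10).
Full months from July 2023 through December 2023 contribute their day counts.
Then 4 days into January 2024.
Total: 20 + 31 + 31 + 30 + 31 + 30 + 31 + 4 = 208.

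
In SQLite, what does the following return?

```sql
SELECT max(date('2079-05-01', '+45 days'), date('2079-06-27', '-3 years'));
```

2079-06-15

date('2079-05-01', '+45 days') → 2079-06-15.
date('2079-06-27', '-3 years') → 2076-06-27.
Later of the two is 2079-06-15.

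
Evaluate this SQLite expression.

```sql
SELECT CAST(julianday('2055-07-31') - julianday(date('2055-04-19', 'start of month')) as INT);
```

121

`start of month` rewinds 2055-04-19 to 2055-04-01.
29 days remain in April 2055 after the 1st (30 − 1).
May 2055: 31 days.
June 2055: 30 days.
Then 31 days into July 2055.
Total: 29 + 31 + 30 + 31 = 121.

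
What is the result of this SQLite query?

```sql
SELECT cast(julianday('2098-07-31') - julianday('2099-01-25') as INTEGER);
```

-178

0 days remain in July 2098 after the 31st (31 − 31).
August 2098: 31 days.
September 2098: 30 days.
October 2098: 31 days.
November 2098: 30 days.
December 2098: 31 days.
Then 25 days into January 2099.
Total: 0 + 31 + 30 + 31 + 30 + 31 + 25 = 178.
The subtraction is earlier − later, so the result is −178 → -178.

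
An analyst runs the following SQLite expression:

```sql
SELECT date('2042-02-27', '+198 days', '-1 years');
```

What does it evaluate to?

Applying '+198 days' to 2042-02-27: counting 198 days forward gives 2042-09-13.
Adding -1 year to 2042-09-13 gives 2041-09-13.

2041-09-13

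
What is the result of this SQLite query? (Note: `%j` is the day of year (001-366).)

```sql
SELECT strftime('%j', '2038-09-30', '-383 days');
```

255

First apply '-383 days': 2038-09-30 → 2037-09-12.
Day-of-year for 2037-09-12: days since 2037-01-01 inclusive = 255, zero-padded to 255.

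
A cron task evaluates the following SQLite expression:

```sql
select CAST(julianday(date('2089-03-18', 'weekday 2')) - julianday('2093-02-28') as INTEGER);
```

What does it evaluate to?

`weekday 2` advances to the next Tuesday; 2089-03-18 is a Friday, so it moves forward to 2089-03-22.
9 days remain in March 2089 after the 22nd (31 − 22).
Full months from April 2089 through January 2093 contribute their day counts.
Then 28 days into February 2093.
Total: 9 + 30 + 31 + 30 + 31 + 31 + 30 + 31 + 30 + 31 + 31 + 28 + 31 + 30 + 31 + 30 + 31 + 31 + 30 + 31 + 30 + 31 + 31 + 28 + 31 + 30 + 31 + 30 + 31 + 31 + 30 + 31 + 30 + 31 + 31 + 29 + 31 + 30 + 31 + 30 + 31 + 31 + 30 + 31 + 30 + 31 + 31 + 28 = 1439.
The subtraction is earlier − later, so the result is −1439 → -1439.

-1439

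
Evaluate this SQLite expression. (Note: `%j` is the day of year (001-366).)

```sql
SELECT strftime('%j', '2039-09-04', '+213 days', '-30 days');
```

065

First apply '+213 days', '-30 days': 2039-09-04 → 2040-03-05.
Day-of-year for 2040-03-05: days since 2040-01-01 inclusive = 65, zero-padded to 065.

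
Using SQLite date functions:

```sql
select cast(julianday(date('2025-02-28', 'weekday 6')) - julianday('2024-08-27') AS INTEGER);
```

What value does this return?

186

`weekday 6` advances to the next Saturday; 2025-02-28 is a Friday, so it moves forward to 2025-03-01.
4 days remain in August 2024 after the 27th (31 − 27).
Full months from September 2024 through February 2025 contribute their day counts.
Then 1 day into March 2025.
Total: 4 + 30 + 31 + 30 + 31 + 31 + 28 + 1 = 186.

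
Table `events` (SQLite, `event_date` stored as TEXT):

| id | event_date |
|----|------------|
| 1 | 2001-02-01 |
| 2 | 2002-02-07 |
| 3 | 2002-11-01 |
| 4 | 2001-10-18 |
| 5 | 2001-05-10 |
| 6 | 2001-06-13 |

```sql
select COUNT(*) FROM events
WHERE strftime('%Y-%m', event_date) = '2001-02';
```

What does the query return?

1

Rows with year-month 2001-02: 2001-02-01 → 1.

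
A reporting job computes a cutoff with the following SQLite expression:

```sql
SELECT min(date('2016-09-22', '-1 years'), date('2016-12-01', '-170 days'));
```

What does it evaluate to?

date('2016-09-22', '-1 years') → 2015-09-22.
date('2016-12-01', '-170 days') → 2016-06-14.
Earlier of the two is 2015-09-22.

2015-09-22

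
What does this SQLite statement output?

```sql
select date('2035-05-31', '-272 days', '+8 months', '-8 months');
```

2034-09-01

Applying '-272 days' to 2035-05-31: counting 272 days back gives 2034-09-01.
Adding +8 months to 2034-09-01 gives 2035-05-01.
Adding -8 months to 2035-05-01 gives 2034-09-01.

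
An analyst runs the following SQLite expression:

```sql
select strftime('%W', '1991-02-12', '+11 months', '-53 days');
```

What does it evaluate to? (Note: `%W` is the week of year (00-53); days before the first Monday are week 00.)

46

First apply '+11 months', '-53 days': 1991-02-12 → 1991-11-20.
1991-11-20 is a Wednesday. SQLite's %W counts Mondays since the year started; the result is 46.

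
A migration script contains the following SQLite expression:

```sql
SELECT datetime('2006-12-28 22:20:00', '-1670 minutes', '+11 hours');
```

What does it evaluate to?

1670 minutes = 27h 50m; -1670 minutes from 2006-12-28 22:20:00 is 2006-12-27 18:30:00 (crosses midnight).
+11 hours from 2006-12-27 18:30:00 is 2006-12-28 05:30:00 (crosses midnight).

2006-12-28 05:30:00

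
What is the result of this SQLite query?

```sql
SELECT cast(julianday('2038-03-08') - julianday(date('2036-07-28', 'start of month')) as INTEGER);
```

615

`start of month` rewinds 2036-07-28 to 2036-07-01.
30 days remain in July 2036 after the 1st (31 − 1).
Full months from August 2036 through February 2038 contribute their day counts.
Then 8 days into March 2038.
Total: 30 + 31 + 30 + 31 + 30 + 31 + 31 + 28 + 31 + 30 + 31 + 30 + 31 + 31 + 30 + 31 + 30 + 31 + 31 + 28 + 8 = 615.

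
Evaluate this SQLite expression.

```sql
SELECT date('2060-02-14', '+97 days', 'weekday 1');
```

2060-05-24

Applying '+97 days' to 2060-02-14: counting 97 days forward gives 2060-05-21.
`weekday 1` advances to the next Monday; 2060-05-21 is a Friday, so it moves forward to 2060-05-24.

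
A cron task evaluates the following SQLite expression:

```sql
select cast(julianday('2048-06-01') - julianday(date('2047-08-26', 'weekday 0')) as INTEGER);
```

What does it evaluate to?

274

`weekday 0` advances to the next Sunday; 2047-08-26 is a Monday, so it moves forward to 2047-09-01.
29 days remain in September 2047 after the 1st (30 − 1).
Full months from October 2047 through May 2048 contribute their day counts.
Then 1 day into June 2048.
Total: 29 + 31 + 30 + 31 + 31 + 29 + 31 + 30 + 31 + 1 = 274.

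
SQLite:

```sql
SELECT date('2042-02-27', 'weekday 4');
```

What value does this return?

2042-02-27

`weekday 4` advances to the next Thursday; 2042-02-27 is already a Thursday, so it stays at 2042-02-27.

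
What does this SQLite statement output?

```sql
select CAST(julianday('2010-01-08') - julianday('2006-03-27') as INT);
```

1383

4 days remain in March 2006 after the 27th (31 − 27).
Full months from April 2006 through December 2009 contribute their day counts.
Then 8 days into January 2010.
Total: 4 + 30 + 31 + 30 + 31 + 31 + 30 + 31 + 30 + 31 + 31 + 28 + 31 + 30 + 31 + 30 + 31 + 31 + 30 + 31 + 30 + 31 + 31 + 29 + 31 + 30 + 31 + 30 + 31 + 31 + 30 + 31 + 30 + 31 + 31 + 28 + 31 + 30 + 31 + 30 + 31 + 31 + 30 + 31 + 30 + 31 + 8 = 1383.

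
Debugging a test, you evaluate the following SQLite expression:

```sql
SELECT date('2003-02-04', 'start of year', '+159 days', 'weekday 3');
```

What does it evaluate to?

`start of year` rewinds 2003-02-04 to 2003-01-01.
Applying '+159 days' to 2003-01-01: counting 159 days forward gives 2003-06-09.
`weekday 3` advances to the next Wednesday; 2003-06-09 is a Monday, so it moves forward to 2003-06-11.

2003-06-11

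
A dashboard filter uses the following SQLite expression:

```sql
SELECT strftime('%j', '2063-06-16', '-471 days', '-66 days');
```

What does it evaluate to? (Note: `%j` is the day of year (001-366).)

First apply '-471 days', '-66 days': 2063-06-16 → 2061-12-26.
Day-of-year for 2061-12-26: days since 2061-01-01 inclusive = 360, zero-padded to 360.

360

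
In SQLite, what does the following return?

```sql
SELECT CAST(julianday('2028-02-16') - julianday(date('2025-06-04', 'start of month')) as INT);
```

`start of month` rewinds 2025-06-04 to 2025-06-01.
29 days remain in June 2025 after the 1st (30 − 1).
Full months from July 2025 through January 2028 contribute their day counts.
Then 16 days into February 2028.
Total: 29 + 31 + 31 + 30 + 31 + 30 + 31 + 31 + 28 + 31 + 30 + 31 + 30 + 31 + 31 + 30 + 31 + 30 + 31 + 31 + 28 + 31 + 30 + 31 + 30 + 31 + 31 + 30 + 31 + 30 + 31 + 31 + 16 = 990.

990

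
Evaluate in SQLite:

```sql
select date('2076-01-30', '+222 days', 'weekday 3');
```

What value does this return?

2076-09-09

Applying '+222 days' to 2076-01-30: counting 222 days forward gives 2076-09-08.
`weekday 3` advances to the next Wednesday; 2076-09-08 is a Tuesday, so it moves forward to 2076-09-09.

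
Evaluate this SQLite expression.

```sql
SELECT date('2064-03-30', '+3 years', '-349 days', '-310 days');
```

2065-06-09

Adding +3 years to 2064-03-30 gives 2067-03-30.
Applying '-349 days' to 2067-03-30: counting 349 days back gives 2066-04-15.
Applying '-310 days' to 2066-04-15: counting 310 days back gives 2065-06-09.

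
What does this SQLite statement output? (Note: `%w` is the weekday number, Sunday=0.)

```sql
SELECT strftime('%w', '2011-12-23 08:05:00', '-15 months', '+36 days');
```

First apply '-15 months', '+36 days': 2011-12-23 08:05:00 → 2010-10-29 08:05:00.
2010-10-29 is a Friday; with Sunday=0 that is 5.

5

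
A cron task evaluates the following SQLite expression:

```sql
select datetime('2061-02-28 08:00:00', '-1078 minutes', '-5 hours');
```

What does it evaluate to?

1078 minutes = 17h 58m; -1078 minutes from 2061-02-28 08:00:00 is 2061-02-27 14:02:00 (crosses midnight).
-5 hours from 2061-02-27 14:02:00 is 2061-02-27 09:02:00.

2061-02-27 09:02:00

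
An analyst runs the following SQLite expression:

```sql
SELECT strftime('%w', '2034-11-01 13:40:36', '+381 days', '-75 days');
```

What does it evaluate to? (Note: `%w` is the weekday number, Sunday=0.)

1

First apply '+381 days', '-75 days': 2034-11-01 13:40:36 → 2035-09-03 13:40:36.
2035-09-03 is a Monday; with Sunday=0 that is 1.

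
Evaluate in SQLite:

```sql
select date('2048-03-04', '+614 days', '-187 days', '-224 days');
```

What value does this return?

Applying '+614 days' to 2048-03-04: counting 614 days forward gives 2049-11-08.
Applying '-187 days' to 2049-11-08: counting 187 days back gives 2049-05-05.
Applying '-224 days' to 2049-05-05: counting 224 days back gives 2048-09-23.

2048-09-23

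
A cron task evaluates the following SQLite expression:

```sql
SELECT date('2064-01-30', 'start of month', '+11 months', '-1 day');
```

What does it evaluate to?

2064-11-30

`start of month` rewinds 2064-01-30 to 2064-01-01.
Adding +11 months to 2064-01-01 gives 2064-12-01.
Going back 1 day from 2064-12-01 reaches 2064-11-30 (last day of November, 30 days).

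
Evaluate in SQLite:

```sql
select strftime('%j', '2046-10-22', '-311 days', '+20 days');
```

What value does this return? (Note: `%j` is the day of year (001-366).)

004

First apply '-311 days', '+20 days': 2046-10-22 → 2046-01-04.
Day-of-year for 2046-01-04: days since 2046-01-01 inclusive = 4, zero-padded to 004.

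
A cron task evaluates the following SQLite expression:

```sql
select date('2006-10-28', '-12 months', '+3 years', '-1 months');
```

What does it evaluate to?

2008-09-28

Adding -12 months to 2006-10-28 gives 2005-10-28.
Adding +3 years to 2005-10-28 gives 2008-10-28.
Adding -1 month to 2008-10-28 gives 2008-09-28.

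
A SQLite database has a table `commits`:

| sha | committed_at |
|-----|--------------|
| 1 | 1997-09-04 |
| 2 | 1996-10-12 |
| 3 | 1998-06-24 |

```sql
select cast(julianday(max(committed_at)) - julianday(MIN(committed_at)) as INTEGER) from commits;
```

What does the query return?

620

MIN = 1996-10-12, MAX = 1998-06-24.
19 days remain in October 1996 after the 12th (31 − 12).
Full months from November 1996 through May 1998 contribute their day counts.
Then 24 days into June 1998.
Total: 19 + 30 + 31 + 31 + 28 + 31 + 30 + 31 + 30 + 31 + 31 + 30 + 31 + 30 + 31 + 31 + 28 + 31 + 30 + 31 + 24 = 620.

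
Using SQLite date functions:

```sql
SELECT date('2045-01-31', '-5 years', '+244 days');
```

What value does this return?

2040-10-01

Adding -5 years to 2045-01-31 gives 2040-01-31.
Applying '+244 days' to 2040-01-31: counting 244 days forward gives 2040-10-01.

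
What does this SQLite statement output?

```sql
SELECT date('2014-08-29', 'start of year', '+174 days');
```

`start of year` rewinds 2014-08-29 to 2014-01-01.
Applying '+174 days' to 2014-01-01: counting 174 days forward gives 2014-06-24.

2014-06-24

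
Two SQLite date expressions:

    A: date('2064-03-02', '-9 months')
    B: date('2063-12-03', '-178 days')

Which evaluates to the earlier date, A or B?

A

A = 2063-06-02.
B = 2063-06-08.
A is earlier.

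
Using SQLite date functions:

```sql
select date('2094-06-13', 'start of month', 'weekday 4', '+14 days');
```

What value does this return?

`start of month` rewinds 2094-06-13 to 2094-06-01.
`weekday 4` advances to the next Thursday; 2094-06-01 is a Tuesday, so it moves forward to 2094-06-03.
Advancing 14 more days within June lands on 2094-06-17.

2094-06-17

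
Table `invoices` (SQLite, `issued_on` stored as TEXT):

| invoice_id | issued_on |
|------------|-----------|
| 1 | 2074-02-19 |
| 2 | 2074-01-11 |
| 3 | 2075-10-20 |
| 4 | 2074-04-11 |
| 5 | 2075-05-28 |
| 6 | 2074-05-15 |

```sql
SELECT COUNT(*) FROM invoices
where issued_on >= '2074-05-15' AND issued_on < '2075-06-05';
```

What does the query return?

Rows in [2074-05-15, 2075-06-05): 2075-05-28, 2074-05-15 → 2 rows.

2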